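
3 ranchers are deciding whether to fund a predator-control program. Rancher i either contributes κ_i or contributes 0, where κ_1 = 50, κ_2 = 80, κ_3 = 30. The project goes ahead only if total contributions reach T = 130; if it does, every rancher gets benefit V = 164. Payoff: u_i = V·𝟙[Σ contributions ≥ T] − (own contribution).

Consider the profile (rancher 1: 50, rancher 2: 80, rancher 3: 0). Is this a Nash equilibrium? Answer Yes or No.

Total = 130 ≥ 130: provided.
Rancher 1 (pledges 50, payoff 114): dropping to 0 → total 80, payoff 0. No gain.
Rancher 2 (pledges 80, payoff 84): dropping to 0 → total 50, payoff 0. No gain.
Rancher 3 (pledges 0, payoff 164): pledging 30 → total 160, payoff 134. No gain.

Yes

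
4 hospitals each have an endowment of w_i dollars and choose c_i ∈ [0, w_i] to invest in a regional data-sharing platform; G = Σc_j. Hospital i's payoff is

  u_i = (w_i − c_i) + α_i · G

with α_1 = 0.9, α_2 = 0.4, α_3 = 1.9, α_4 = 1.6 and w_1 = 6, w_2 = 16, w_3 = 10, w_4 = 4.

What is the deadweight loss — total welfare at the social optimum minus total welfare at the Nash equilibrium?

∂u_i/∂c_i = α_i − 1, so hospital i contributes w_i if α_i > 1, else 0.
α_i > 1 for i ∈ {3, 4}; NE contributions (0, 0, 10, 4), G = 14.
W^NE = Σw_i − G^NE + (Σα_i)·G^NE = 36 + 3.8·14 = 89.2.
Planner: ∂(Σu_j)/∂c_i = Σα_j − 1 = 3.8 > 0, so everyone contributes w_i; G^SO = 36, W^SO = 36 + 3.8·36 = 172.8.
Deadweight loss = 83.6.

83.6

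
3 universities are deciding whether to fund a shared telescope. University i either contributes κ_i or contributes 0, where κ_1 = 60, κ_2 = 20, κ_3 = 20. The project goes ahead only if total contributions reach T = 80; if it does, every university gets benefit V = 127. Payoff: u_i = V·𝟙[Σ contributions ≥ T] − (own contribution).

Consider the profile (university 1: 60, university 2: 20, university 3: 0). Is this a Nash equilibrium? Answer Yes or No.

Total = 80 ≥ 80: provided.
University 1 (pledges 60, payoff 67): dropping to 0 → total 20, payoff 0. No gain.
University 2 (pledges 20, payoff 107): dropping to 0 → total 60, payoff 0. No gain.
University 3 (pledges 0, payoff 127): pledging 20 → total 100, payoff 107. No gain.

Yes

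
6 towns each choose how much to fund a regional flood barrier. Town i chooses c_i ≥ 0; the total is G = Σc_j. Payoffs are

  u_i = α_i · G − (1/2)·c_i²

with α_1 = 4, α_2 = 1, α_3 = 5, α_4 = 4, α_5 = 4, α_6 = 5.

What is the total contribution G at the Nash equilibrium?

Town i's FOC: ∂u_i/∂c_i = α_i − c_i = 0, so c_i* = α_i.
NE contributions = (4, 1, 5, 4, 4, 5); G = 23.

23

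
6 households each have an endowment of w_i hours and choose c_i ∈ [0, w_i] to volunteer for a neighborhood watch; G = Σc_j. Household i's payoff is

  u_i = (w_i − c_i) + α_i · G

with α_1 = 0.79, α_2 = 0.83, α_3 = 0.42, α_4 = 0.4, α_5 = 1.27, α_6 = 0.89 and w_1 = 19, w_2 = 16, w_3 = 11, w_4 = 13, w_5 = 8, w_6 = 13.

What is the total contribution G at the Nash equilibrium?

∂u_i/∂c_i = α_i − 1, so household i contributes w_i if α_i > 1, else 0.
α_i > 1 for i ∈ {5}; NE contributions (0, 0, 0, 0, 8, 0), G = 8.

8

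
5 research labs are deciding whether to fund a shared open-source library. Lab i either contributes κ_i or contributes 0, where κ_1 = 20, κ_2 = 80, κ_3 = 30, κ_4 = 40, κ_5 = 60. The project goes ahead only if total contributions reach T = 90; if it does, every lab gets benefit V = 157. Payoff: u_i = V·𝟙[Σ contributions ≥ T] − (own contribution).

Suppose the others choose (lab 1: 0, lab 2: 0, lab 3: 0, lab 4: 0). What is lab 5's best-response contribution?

0

Others' total = 0. Even contributing 60 gives 60 < 90: no benefit either way.
Best response: 0.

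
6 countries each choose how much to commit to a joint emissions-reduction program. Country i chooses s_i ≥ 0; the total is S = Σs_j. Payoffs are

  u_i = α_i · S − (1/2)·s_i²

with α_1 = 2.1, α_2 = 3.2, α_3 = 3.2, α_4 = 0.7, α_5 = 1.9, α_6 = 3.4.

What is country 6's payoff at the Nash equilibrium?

43.52

Country i's FOC: ∂u_i/∂s_i = α_i − s_i = 0, so s_i* = α_i.
NE contributions = (2.1, 3.2, 3.2, 0.7, 1.9, 3.4); S = 14.5.
u_6 = α_6·S − ½·(s_6)² = 3.4·14.5 − ½·3.4² = 43.52.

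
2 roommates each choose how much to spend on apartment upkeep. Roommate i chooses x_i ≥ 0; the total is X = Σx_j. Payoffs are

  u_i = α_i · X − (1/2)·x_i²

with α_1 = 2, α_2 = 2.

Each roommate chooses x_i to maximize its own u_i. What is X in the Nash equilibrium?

4

Roommate i's FOC: ∂u_i/∂x_i = α_i − x_i = 0, so x_i* = α_i.
NE contributions = (2, 2); X = 4.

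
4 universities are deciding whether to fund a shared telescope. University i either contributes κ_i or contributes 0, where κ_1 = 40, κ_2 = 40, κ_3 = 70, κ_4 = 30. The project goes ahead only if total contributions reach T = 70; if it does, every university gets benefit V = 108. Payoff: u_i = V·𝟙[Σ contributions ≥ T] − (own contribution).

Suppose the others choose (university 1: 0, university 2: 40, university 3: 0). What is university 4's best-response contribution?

30

Others' total = 40. Contributing 30 brings total to 70 ≥ 70: gain V − κ_4 = 78.
Best response: 30.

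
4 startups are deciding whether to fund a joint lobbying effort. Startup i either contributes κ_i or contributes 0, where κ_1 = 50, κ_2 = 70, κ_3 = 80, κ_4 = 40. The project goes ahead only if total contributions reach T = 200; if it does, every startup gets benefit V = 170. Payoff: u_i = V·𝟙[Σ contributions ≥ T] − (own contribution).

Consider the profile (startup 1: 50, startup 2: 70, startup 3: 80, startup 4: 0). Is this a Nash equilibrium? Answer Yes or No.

Yes

Total = 200 ≥ 200: provided.
Startup 1 (pledges 50, payoff 120): dropping to 0 → total 150, payoff 0. No gain.
Startup 2 (pledges 70, payoff 100): dropping to 0 → total 130, payoff 0. No gain.
Startup 3 (pledges 80, payoff 90): dropping to 0 → total 120, payoff 0. No gain.
Startup 4 (pledges 0, payoff 170): pledging 40 → total 240, payoff 130. No gain.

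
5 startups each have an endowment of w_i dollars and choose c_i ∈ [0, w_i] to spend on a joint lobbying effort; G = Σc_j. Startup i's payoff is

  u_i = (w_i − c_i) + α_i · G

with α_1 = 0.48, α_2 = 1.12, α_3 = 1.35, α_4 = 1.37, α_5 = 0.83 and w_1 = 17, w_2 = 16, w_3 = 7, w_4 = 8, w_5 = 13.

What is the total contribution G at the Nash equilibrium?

∂u_i/∂c_i = α_i − 1, so startup i contributes w_i if α_i > 1, else 0.
α_i > 1 for i ∈ {2, 3, 4}; NE contributions (0, 16, 7, 8, 0), G = 31.

31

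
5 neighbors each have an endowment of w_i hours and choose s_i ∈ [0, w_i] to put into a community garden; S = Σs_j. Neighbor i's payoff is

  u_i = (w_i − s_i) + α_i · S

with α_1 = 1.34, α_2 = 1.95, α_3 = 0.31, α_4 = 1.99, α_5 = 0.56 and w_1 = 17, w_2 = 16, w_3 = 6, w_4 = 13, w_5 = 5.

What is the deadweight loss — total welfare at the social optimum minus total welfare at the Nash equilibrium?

56.65

∂u_i/∂s_i = α_i − 1, so neighbor i contributes w_i if α_i > 1, else 0.
α_i > 1 for i ∈ {1, 2, 4}; NE contributions (17, 16, 0, 13, 0), S = 46.
W^NE = Σw_i − S^NE + (Σα_i)·S^NE = 57 + 5.15·46 = 293.9.
Planner: ∂(Σu_j)/∂s_i = Σα_j − 1 = 5.15 > 0, so everyone contributes w_i; S^SO = 57, W^SO = 57 + 5.15·57 = 350.55.
Deadweight loss = 56.65.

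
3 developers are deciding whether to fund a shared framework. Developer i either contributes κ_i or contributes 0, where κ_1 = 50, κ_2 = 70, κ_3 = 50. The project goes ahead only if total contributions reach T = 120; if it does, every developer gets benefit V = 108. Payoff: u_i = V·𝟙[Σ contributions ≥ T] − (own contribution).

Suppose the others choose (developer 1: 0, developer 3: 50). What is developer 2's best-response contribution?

Others' total = 50. Contributing 70 brings total to 120 ≥ 120: gain V − κ_2 = 38.
Best response: 70.

70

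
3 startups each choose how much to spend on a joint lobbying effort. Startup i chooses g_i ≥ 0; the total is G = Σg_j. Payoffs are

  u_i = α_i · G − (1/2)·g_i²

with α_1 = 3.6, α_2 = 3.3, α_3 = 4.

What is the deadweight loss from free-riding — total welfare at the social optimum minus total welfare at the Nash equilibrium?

Startup i's FOC: ∂u_i/∂g_i = α_i − g_i = 0, so g_i* = α_i.
NE contributions = (3.6, 3.3, 4); G = 10.9.
W^NE = (Σα)·G − ½Σα_i² = 10.9² − ½·39.85 = 98.885.
Planner sets g_i = Σα_j = 10.9 for every i, so G^SO = 3·10.9 = 32.7.
W^SO = (Σα)·G^SO − ½·3·(Σα)² = (3/2)·10.9² = 178.215.
Deadweight loss = W^SO − W^NE = 79.33.

79.33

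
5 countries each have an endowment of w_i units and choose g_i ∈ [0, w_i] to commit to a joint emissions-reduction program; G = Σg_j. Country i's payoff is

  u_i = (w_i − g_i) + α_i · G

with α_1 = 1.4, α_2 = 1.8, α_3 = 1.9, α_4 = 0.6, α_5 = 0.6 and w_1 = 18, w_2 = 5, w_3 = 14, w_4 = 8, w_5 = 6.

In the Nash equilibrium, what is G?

37

∂u_i/∂g_i = α_i − 1, so country i contributes w_i if α_i > 1, else 0.
α_i > 1 for i ∈ {1, 2, 3}; NE contributions (18, 5, 14, 0, 0), G = 37.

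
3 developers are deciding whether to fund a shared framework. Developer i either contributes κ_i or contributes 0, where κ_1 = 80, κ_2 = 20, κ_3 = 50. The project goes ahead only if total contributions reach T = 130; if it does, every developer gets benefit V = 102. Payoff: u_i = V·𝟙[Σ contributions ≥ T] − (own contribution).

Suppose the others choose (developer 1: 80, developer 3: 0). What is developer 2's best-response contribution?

0

Others' total = 80. Even contributing 20 gives 100 < 130: no benefit either way.
Best response: 0.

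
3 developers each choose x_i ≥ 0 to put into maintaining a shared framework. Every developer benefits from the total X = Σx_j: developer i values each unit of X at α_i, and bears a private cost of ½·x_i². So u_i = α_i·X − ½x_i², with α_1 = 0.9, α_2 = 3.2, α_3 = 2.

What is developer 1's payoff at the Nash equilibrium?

Developer i's FOC: ∂u_i/∂x_i = α_i − x_i = 0, so x_i* = α_i.
NE contributions = (0.9, 3.2, 2); X = 6.1.
u_1 = α_1·X − ½·(x_1)² = 0.9·6.1 − ½·0.9² = 5.085.

5.085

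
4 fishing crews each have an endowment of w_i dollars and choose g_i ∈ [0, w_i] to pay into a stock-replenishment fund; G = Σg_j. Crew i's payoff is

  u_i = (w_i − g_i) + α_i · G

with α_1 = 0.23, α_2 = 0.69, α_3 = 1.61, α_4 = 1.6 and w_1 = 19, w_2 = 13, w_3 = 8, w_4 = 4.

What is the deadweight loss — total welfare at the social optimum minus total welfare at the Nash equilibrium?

100.16

∂u_i/∂g_i = α_i − 1, so crew i contributes w_i if α_i > 1, else 0.
α_i > 1 for i ∈ {3, 4}; NE contributions (0, 0, 8, 4), G = 12.
W^NE = Σw_i − G^NE + (Σα_i)·G^NE = 44 + 3.13·12 = 81.56.
Planner: ∂(Σu_j)/∂g_i = Σα_j − 1 = 3.13 > 0, so everyone contributes w_i; G^SO = 44, W^SO = 44 + 3.13·44 = 181.72.
Deadweight loss = 100.16.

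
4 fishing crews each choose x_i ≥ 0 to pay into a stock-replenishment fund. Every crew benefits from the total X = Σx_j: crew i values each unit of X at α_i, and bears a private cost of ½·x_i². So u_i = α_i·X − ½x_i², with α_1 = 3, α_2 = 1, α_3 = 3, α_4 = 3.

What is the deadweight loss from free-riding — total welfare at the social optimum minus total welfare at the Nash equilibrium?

Crew i's FOC: ∂u_i/∂x_i = α_i − x_i = 0, so x_i* = α_i.
NE contributions = (3, 1, 3, 3); X = 10.
W^NE = (Σα)·X − ½Σα_i² = 10² − ½·28 = 86.
Planner sets x_i = Σα_j = 10 for every i, so X^SO = 4·10 = 40.
W^SO = (Σα)·X^SO − ½·4·(Σα)² = (4/2)·10² = 200.
Deadweight loss = W^SO − W^NE = 114.

114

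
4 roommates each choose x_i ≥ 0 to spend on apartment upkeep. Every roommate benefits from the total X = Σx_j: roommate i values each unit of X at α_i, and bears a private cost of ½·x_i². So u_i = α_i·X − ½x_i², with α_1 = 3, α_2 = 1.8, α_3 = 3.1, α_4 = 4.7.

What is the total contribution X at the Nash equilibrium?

Roommate i's FOC: ∂u_i/∂x_i = α_i − x_i = 0, so x_i* = α_i.
NE contributions = (3, 1.8, 3.1, 4.7); X = 12.6.

12.6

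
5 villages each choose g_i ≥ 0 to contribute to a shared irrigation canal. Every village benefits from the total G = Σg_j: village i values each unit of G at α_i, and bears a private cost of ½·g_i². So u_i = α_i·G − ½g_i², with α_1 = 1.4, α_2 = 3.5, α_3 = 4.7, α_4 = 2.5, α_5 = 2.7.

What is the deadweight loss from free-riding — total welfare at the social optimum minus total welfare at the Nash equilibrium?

353.48

Village i's FOC: ∂u_i/∂g_i = α_i − g_i = 0, so g_i* = α_i.
NE contributions = (1.4, 3.5, 4.7, 2.5, 2.7); G = 14.8.
W^NE = (Σα)·G − ½Σα_i² = 14.8² − ½·49.84 = 194.12.
Planner sets g_i = Σα_j = 14.8 for every i, so G^SO = 5·14.8 = 74.
W^SO = (Σα)·G^SO − ½·5·(Σα)² = (5/2)·14.8² = 547.6.
Deadweight loss = W^SO − W^NE = 353.48.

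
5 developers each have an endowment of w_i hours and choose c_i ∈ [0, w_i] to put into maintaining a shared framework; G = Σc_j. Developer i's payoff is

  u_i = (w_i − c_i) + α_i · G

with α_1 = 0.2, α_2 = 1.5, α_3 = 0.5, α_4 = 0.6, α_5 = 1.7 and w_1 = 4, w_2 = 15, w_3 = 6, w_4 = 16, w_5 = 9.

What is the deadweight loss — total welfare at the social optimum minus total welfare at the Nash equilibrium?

∂u_i/∂c_i = α_i − 1, so developer i contributes w_i if α_i > 1, else 0.
α_i > 1 for i ∈ {2, 5}; NE contributions (0, 15, 0, 0, 9), G = 24.
W^NE = Σw_i − G^NE + (Σα_i)·G^NE = 50 + 3.5·24 = 134.
Planner: ∂(Σu_j)/∂c_i = Σα_j − 1 = 3.5 > 0, so everyone contributes w_i; G^SO = 50, W^SO = 50 + 3.5·50 = 225.
Deadweight loss = 91.

91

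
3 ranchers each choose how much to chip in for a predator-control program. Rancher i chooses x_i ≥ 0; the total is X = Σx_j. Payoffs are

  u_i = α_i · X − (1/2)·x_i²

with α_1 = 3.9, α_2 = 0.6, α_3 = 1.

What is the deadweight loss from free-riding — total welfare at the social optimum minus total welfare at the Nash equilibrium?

Rancher i's FOC: ∂u_i/∂x_i = α_i − x_i = 0, so x_i* = α_i.
NE contributions = (3.9, 0.6, 1); X = 5.5.
W^NE = (Σα)·X − ½Σα_i² = 5.5² − ½·16.57 = 21.965.
Planner sets x_i = Σα_j = 5.5 for every i, so X^SO = 3·5.5 = 16.5.
W^SO = (Σα)·X^SO − ½·3·(Σα)² = (3/2)·5.5² = 45.375.
Deadweight loss = W^SO − W^NE = 23.41.

23.41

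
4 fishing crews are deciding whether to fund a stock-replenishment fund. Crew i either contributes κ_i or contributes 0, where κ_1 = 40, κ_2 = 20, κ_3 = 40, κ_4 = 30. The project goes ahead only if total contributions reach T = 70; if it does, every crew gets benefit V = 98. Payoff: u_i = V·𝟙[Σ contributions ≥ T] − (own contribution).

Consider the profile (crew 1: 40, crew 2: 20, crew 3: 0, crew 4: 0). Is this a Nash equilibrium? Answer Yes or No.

Total = 60 < 70: not provided.
Crew 1 (pledges 40, payoff -40): dropping to 0 → total 20, payoff 0. Profitable deviation.

No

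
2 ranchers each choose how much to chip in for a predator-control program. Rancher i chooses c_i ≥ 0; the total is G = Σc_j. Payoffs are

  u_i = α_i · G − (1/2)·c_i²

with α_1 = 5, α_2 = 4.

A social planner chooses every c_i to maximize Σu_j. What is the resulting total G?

18

Planner FOC: ∂(Σu_j)/∂c_i = (Σα_j) − c_i = 0, so c_i^SO = Σα_j = 9 for every i; G^SO = 18.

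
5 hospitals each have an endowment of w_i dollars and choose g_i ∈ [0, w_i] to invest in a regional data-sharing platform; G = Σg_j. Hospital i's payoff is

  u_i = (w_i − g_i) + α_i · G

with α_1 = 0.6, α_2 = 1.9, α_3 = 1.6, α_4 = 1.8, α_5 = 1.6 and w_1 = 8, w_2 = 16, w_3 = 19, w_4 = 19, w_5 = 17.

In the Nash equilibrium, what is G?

71

∂u_i/∂g_i = α_i − 1, so hospital i contributes w_i if α_i > 1, else 0.
α_i > 1 for i ∈ {2, 3, 4, 5}; NE contributions (0, 16, 19, 19, 17), G = 71.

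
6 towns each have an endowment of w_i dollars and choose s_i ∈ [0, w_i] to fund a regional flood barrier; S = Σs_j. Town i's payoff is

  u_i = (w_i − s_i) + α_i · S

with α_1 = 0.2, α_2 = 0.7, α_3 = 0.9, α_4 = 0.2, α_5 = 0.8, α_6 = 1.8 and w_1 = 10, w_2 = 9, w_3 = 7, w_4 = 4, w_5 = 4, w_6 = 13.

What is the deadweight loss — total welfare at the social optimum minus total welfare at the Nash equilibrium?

∂u_i/∂s_i = α_i − 1, so town i contributes w_i if α_i > 1, else 0.
α_i > 1 for i ∈ {6}; NE contributions (0, 0, 0, 0, 0, 13), S = 13.
W^NE = Σw_i − S^NE + (Σα_i)·S^NE = 47 + 3.6·13 = 93.8.
Planner: ∂(Σu_j)/∂s_i = Σα_j − 1 = 3.6 > 0, so everyone contributes w_i; S^SO = 47, W^SO = 47 + 3.6·47 = 216.2.
Deadweight loss = 122.4.

122.4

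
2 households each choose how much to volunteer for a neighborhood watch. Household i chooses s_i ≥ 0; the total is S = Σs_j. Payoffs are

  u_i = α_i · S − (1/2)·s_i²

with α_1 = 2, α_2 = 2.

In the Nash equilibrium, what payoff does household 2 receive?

6

Household i's FOC: ∂u_i/∂s_i = α_i − s_i = 0, so s_i* = α_i.
NE contributions = (2, 2); S = 4.
u_2 = α_2·S − ½·(s_2)² = 2·4 − ½·2² = 6.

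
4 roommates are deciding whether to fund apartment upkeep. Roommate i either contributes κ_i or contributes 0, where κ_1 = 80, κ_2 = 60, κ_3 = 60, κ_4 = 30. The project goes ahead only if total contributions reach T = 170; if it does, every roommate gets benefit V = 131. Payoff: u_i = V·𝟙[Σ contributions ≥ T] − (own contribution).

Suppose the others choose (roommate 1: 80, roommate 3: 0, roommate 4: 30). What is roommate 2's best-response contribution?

Others' total = 110. Contributing 60 brings total to 170 ≥ 170: gain V − κ_2 = 71.
Best response: 60.

60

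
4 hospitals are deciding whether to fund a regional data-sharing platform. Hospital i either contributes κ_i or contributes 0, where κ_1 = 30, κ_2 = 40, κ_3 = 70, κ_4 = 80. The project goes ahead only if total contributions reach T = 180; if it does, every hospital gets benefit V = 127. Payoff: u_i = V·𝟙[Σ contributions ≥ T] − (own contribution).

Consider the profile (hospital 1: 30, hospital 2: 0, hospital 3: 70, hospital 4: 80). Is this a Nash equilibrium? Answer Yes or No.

Total = 180 ≥ 180: provided.
Hospital 1 (pledges 30, payoff 97): dropping to 0 → total 150, payoff 0. No gain.
Hospital 2 (pledges 0, payoff 127): pledging 40 → total 220, payoff 87. No gain.
Hospital 3 (pledges 70, payoff 57): dropping to 0 → total 110, payoff 0. No gain.
Hospital 4 (pledges 80, payoff 47): dropping to 0 → total 100, payoff 0. No gain.

Yes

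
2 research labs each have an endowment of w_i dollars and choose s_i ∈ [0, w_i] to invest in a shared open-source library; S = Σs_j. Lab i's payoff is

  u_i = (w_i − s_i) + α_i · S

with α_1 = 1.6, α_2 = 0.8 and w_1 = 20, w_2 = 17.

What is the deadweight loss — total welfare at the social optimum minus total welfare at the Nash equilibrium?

23.8

∂u_i/∂s_i = α_i − 1, so lab i contributes w_i if α_i > 1, else 0.
α_i > 1 for i ∈ {1}; NE contributions (20, 0), S = 20.
W^NE = Σw_i − S^NE + (Σα_i)·S^NE = 37 + 1.4·20 = 65.
Planner: ∂(Σu_j)/∂s_i = Σα_j − 1 = 1.4 > 0, so everyone contributes w_i; S^SO = 37, W^SO = 37 + 1.4·37 = 88.8.
Deadweight loss = 23.8.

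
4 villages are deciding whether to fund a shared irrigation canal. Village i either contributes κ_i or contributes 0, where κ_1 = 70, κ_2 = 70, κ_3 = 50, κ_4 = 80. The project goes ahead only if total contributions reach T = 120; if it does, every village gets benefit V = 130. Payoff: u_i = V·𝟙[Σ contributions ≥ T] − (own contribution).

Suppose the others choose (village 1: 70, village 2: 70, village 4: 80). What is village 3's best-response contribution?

Others' total = 220 ≥ 120; contributing adds cost 50 for no extra benefit.
Best response: 0.

0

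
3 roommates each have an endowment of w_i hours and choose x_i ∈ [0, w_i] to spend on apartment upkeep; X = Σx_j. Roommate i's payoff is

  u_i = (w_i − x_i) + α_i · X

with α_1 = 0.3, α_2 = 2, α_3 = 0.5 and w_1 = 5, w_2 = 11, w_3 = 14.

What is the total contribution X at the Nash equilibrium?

∂u_i/∂x_i = α_i − 1, so roommate i contributes w_i if α_i > 1, else 0.
α_i > 1 for i ∈ {2}; NE contributions (0, 11, 0), X = 11.

11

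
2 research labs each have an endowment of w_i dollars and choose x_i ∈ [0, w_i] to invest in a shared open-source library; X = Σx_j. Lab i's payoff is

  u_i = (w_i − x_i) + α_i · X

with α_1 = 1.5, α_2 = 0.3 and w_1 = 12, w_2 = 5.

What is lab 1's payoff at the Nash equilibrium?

∂u_i/∂x_i = α_i − 1, so lab i contributes w_i if α_i > 1, else 0.
α_i > 1 for i ∈ {1}; NE contributions (12, 0), X = 12.
u_1 = (12 − 12) + 1.5·12 = 18.

18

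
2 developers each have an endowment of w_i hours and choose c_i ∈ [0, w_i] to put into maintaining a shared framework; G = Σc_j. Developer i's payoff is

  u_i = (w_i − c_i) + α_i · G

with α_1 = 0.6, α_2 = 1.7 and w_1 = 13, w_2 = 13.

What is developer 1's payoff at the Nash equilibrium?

20.8

∂u_i/∂c_i = α_i − 1, so developer i contributes w_i if α_i > 1, else 0.
α_i > 1 for i ∈ {2}; NE contributions (0, 13), G = 13.
u_1 = (13 − 0) + 0.6·13 = 20.8.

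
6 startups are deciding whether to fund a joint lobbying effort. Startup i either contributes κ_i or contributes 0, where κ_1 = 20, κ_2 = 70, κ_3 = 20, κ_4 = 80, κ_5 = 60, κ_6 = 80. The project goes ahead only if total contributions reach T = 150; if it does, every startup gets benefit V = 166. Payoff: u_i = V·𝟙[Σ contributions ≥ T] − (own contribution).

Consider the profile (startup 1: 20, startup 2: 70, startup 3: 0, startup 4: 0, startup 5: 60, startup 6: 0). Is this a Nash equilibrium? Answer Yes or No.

Yes

Total = 150 ≥ 150: provided.
Startup 1 (pledges 20, payoff 146): dropping to 0 → total 130, payoff 0. No gain.
Startup 2 (pledges 70, payoff 96): dropping to 0 → total 80, payoff 0. No gain.
Startup 3 (pledges 0, payoff 166): pledging 20 → total 170, payoff 146. No gain.
Startup 4 (pledges 0, payoff 166): pledging 80 → total 230, payoff 86. No gain.
Startup 5 (pledges 60, payoff 106): dropping to 0 → total 90, payoff 0. No gain.
Startup 6 (pledges 0, payoff 166): pledging 80 → total 230, payoff 86. No gain.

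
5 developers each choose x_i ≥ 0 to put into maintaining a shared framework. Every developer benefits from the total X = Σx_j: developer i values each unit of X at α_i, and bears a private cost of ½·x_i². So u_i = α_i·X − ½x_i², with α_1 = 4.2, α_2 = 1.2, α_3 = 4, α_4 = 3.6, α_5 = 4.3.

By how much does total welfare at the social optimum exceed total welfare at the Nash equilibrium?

482.2

Developer i's FOC: ∂u_i/∂x_i = α_i − x_i = 0, so x_i* = α_i.
NE contributions = (4.2, 1.2, 4, 3.6, 4.3); X = 17.3.
W^NE = (Σα)·X − ½Σα_i² = 17.3² − ½·66.53 = 266.025.
Planner sets x_i = Σα_j = 17.3 for every i, so X^SO = 5·17.3 = 86.5.
W^SO = (Σα)·X^SO − ½·5·(Σα)² = (5/2)·17.3² = 748.225.
Deadweight loss = W^SO − W^NE = 482.2.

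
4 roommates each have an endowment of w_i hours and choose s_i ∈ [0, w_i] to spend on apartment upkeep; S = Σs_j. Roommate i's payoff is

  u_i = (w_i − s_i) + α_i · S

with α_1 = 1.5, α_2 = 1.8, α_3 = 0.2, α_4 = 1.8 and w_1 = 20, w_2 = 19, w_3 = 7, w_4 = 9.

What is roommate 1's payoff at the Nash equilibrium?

72

∂u_i/∂s_i = α_i − 1, so roommate i contributes w_i if α_i > 1, else 0.
α_i > 1 for i ∈ {1, 2, 4}; NE contributions (20, 19, 0, 9), S = 48.
u_1 = (20 − 20) + 1.5·48 = 72.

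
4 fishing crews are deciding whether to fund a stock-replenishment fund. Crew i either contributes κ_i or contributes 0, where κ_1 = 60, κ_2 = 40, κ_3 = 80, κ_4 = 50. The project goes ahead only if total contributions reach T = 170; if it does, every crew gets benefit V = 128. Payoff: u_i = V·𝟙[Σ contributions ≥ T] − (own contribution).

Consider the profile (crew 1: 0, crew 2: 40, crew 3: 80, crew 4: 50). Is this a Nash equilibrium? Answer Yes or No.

Yes

Total = 170 ≥ 170: provided.
Crew 1 (pledges 0, payoff 128): pledging 60 → total 230, payoff 68. No gain.
Crew 2 (pledges 40, payoff 88): dropping to 0 → total 130, payoff 0. No gain.
Crew 3 (pledges 80, payoff 48): dropping to 0 → total 90, payoff 0. No gain.
Crew 4 (pledges 50, payoff 78): dropping to 0 → total 120, payoff 0. No gain.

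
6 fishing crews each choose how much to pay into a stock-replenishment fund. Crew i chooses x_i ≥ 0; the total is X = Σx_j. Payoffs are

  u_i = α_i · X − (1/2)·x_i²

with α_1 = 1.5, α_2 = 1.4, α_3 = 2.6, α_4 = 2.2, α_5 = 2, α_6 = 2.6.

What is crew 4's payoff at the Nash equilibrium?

Crew i's FOC: ∂u_i/∂x_i = α_i − x_i = 0, so x_i* = α_i.
NE contributions = (1.5, 1.4, 2.6, 2.2, 2, 2.6); X = 12.3.
u_4 = α_4·X − ½·(x_4)² = 2.2·12.3 − ½·2.2² = 24.64.

24.64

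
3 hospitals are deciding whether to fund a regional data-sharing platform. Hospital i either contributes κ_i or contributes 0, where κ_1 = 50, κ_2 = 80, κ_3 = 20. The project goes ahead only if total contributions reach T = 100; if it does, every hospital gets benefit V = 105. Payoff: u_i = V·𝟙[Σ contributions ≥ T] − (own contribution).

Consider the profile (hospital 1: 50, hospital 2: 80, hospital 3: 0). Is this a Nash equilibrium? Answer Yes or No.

Yes

Total = 130 ≥ 100: provided.
Hospital 1 (pledges 50, payoff 55): dropping to 0 → total 80, payoff 0. No gain.
Hospital 2 (pledges 80, payoff 25): dropping to 0 → total 50, payoff 0. No gain.
Hospital 3 (pledges 0, payoff 105): pledging 20 → total 150, payoff 85. No gain.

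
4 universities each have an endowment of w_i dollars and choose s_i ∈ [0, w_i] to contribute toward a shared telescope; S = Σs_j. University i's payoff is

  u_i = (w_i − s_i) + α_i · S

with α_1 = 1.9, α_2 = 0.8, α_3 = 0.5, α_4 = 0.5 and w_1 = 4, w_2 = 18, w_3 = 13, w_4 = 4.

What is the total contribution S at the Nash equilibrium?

4

∂u_i/∂s_i = α_i − 1, so university i contributes w_i if α_i > 1, else 0.
α_i > 1 for i ∈ {1}; NE contributions (4, 0, 0, 0), S = 4.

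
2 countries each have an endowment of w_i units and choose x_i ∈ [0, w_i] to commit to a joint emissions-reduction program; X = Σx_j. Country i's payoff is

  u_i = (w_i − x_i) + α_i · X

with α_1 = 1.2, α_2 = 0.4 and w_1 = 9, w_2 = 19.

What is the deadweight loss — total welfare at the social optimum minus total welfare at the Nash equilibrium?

11.4

∂u_i/∂x_i = α_i − 1, so country i contributes w_i if α_i > 1, else 0.
α_i > 1 for i ∈ {1}; NE contributions (9, 0), X = 9.
W^NE = Σw_i − X^NE + (Σα_i)·X^NE = 28 + 0.6·9 = 33.4.
Planner: ∂(Σu_j)/∂x_i = Σα_j − 1 = 0.6 > 0, so everyone contributes w_i; X^SO = 28, W^SO = 28 + 0.6·28 = 44.8.
Deadweight loss = 11.4.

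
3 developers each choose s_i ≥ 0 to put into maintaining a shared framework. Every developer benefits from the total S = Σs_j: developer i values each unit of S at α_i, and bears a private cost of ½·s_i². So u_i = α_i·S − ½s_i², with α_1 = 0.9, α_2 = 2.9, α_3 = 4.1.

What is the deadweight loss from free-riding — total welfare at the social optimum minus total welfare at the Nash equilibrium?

Developer i's FOC: ∂u_i/∂s_i = α_i − s_i = 0, so s_i* = α_i.
NE contributions = (0.9, 2.9, 4.1); S = 7.9.
W^NE = (Σα)·S − ½Σα_i² = 7.9² − ½·26.03 = 49.395.
Planner sets s_i = Σα_j = 7.9 for every i, so S^SO = 3·7.9 = 23.7.
W^SO = (Σα)·S^SO − ½·3·(Σα)² = (3/2)·7.9² = 93.615.
Deadweight loss = W^SO − W^NE = 44.22.

44.22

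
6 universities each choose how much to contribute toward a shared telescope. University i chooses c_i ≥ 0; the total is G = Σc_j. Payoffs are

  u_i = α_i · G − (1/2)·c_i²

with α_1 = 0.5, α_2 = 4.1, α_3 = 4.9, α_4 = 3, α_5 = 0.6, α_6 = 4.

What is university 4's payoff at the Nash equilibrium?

46.8

University i's FOC: ∂u_i/∂c_i = α_i − c_i = 0, so c_i* = α_i.
NE contributions = (0.5, 4.1, 4.9, 3, 0.6, 4); G = 17.1.
u_4 = α_4·G − ½·(c_4)² = 3·17.1 − ½·3² = 46.8.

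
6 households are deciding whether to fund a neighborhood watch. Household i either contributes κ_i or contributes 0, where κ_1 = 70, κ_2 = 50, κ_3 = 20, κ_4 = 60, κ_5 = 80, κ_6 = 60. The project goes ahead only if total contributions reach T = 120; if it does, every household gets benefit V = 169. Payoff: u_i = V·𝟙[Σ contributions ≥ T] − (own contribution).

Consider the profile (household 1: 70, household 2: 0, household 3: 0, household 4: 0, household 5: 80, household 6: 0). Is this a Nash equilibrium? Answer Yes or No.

Yes

Total = 150 ≥ 120: provided.
Household 1 (pledges 70, payoff 99): dropping to 0 → total 80, payoff 0. No gain.
Household 2 (pledges 0, payoff 169): pledging 50 → total 200, payoff 119. No gain.
Household 3 (pledges 0, payoff 169): pledging 20 → total 170, payoff 149. No gain.
Household 4 (pledges 0, payoff 169): pledging 60 → total 210, payoff 109. No gain.
Household 5 (pledges 80, payoff 89): dropping to 0 → total 70, payoff 0. No gain.
Household 6 (pledges 0, payoff 169): pledging 60 → total 210, payoff 109. No gain.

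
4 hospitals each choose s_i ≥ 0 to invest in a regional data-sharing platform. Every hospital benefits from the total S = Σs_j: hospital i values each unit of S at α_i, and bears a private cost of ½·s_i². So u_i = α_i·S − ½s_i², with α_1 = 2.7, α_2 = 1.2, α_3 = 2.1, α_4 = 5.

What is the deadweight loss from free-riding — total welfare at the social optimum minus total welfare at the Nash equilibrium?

140.07

Hospital i's FOC: ∂u_i/∂s_i = α_i − s_i = 0, so s_i* = α_i.
NE contributions = (2.7, 1.2, 2.1, 5); S = 11.
W^NE = (Σα)·S − ½Σα_i² = 11² − ½·38.14 = 101.93.
Planner sets s_i = Σα_j = 11 for every i, so S^SO = 4·11 = 44.
W^SO = (Σα)·S^SO − ½·4·(Σα)² = (4/2)·11² = 242.
Deadweight loss = W^SO − W^NE = 140.07.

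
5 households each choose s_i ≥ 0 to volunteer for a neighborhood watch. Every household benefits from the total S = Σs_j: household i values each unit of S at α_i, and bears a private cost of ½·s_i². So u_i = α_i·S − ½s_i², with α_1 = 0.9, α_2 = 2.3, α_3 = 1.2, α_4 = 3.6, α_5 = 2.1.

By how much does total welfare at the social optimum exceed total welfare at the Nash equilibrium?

165.47

Household i's FOC: ∂u_i/∂s_i = α_i − s_i = 0, so s_i* = α_i.
NE contributions = (0.9, 2.3, 1.2, 3.6, 2.1); S = 10.1.
W^NE = (Σα)·S − ½Σα_i² = 10.1² − ½·24.91 = 89.555.
Planner sets s_i = Σα_j = 10.1 for every i, so S^SO = 5·10.1 = 50.5.
W^SO = (Σα)·S^SO − ½·5·(Σα)² = (5/2)·10.1² = 255.025.
Deadweight loss = W^SO − W^NE = 165.47.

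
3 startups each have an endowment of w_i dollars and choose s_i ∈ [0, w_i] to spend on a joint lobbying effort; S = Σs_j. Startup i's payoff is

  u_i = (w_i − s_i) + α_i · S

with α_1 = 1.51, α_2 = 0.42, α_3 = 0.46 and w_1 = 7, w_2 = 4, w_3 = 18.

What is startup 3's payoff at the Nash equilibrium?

21.22

∂u_i/∂s_i = α_i − 1, so startup i contributes w_i if α_i > 1, else 0.
α_i > 1 for i ∈ {1}; NE contributions (7, 0, 0), S = 7.
u_3 = (18 − 0) + 0.46·7 = 21.22.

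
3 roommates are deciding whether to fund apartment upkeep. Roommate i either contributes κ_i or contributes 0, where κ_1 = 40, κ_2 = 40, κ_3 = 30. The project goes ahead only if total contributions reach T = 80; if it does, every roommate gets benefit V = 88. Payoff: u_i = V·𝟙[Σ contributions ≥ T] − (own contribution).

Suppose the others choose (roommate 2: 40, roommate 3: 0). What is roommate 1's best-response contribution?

40

Others' total = 40. Contributing 40 brings total to 80 ≥ 80: gain V − κ_1 = 48.
Best response: 40.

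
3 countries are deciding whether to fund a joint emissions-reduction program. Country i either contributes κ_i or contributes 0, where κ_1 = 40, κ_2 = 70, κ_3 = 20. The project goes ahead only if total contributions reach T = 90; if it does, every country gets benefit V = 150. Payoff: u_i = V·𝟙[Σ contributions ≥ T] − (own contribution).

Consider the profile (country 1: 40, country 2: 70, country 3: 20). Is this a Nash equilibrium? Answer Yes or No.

No

Total = 130 ≥ 90: provided.
Country 1 (pledges 40, payoff 110): dropping to 0 → total 90, payoff 150. Profitable deviation.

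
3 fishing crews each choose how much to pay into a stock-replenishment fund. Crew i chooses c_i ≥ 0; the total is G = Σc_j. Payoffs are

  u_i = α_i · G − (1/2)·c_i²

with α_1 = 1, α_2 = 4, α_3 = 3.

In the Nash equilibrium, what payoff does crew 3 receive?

19.5

Crew i's FOC: ∂u_i/∂c_i = α_i − c_i = 0, so c_i* = α_i.
NE contributions = (1, 4, 3); G = 8.
u_3 = α_3·G − ½·(c_3)² = 3·8 − ½·3² = 19.5.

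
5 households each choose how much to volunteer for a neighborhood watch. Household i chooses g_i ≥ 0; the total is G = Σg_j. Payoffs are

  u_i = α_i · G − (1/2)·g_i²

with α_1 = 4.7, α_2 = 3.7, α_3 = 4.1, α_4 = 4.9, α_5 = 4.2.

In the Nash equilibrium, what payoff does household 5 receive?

Household i's FOC: ∂u_i/∂g_i = α_i − g_i = 0, so g_i* = α_i.
NE contributions = (4.7, 3.7, 4.1, 4.9, 4.2); G = 21.6.
u_5 = α_5·G − ½·(g_5)² = 4.2·21.6 − ½·4.2² = 81.9.

81.9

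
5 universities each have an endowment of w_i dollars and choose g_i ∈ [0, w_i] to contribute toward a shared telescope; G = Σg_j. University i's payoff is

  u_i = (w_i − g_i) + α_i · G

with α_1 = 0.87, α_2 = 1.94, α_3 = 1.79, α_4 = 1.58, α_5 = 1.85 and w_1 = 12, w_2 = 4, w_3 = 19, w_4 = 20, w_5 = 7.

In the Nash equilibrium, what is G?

∂u_i/∂g_i = α_i − 1, so university i contributes w_i if α_i > 1, else 0.
α_i > 1 for i ∈ {2, 3, 4, 5}; NE contributions (0, 4, 19, 20, 7), G = 50.

50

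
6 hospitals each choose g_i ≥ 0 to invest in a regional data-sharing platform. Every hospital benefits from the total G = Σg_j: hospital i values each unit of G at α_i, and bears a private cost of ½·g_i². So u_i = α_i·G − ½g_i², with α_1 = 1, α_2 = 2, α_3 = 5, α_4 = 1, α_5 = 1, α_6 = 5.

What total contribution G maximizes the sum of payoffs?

90

Planner FOC: ∂(Σu_j)/∂g_i = (Σα_j) − g_i = 0, so g_i^SO = Σα_j = 15 for every i; G^SO = 90.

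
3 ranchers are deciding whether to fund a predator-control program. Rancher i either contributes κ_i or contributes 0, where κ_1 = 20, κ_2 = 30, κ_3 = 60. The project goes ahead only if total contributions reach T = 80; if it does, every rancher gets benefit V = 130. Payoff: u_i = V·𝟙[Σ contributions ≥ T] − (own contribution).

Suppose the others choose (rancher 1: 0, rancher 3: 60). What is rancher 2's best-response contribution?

Others' total = 60. Contributing 30 brings total to 90 ≥ 80: gain V − κ_2 = 100.
Best response: 30.

30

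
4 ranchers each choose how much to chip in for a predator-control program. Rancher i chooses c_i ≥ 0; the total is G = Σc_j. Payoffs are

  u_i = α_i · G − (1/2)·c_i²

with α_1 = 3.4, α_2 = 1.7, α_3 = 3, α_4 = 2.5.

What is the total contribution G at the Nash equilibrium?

10.6

Rancher i's FOC: ∂u_i/∂c_i = α_i − c_i = 0, so c_i* = α_i.
NE contributions = (3.4, 1.7, 3, 2.5); G = 10.6.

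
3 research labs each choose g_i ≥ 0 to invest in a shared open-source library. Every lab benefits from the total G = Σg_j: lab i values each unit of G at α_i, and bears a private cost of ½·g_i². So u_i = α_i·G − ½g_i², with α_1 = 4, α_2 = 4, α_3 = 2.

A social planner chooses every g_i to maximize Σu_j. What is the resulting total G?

30

Planner FOC: ∂(Σu_j)/∂g_i = (Σα_j) − g_i = 0, so g_i^SO = Σα_j = 10 for every i; G^SO = 30.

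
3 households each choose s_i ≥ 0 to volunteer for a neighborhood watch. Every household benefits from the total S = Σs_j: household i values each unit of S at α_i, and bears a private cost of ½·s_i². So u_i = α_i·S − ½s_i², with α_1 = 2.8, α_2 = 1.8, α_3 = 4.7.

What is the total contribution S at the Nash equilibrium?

9.3

Household i's FOC: ∂u_i/∂s_i = α_i − s_i = 0, so s_i* = α_i.
NE contributions = (2.8, 1.8, 4.7); S = 9.3.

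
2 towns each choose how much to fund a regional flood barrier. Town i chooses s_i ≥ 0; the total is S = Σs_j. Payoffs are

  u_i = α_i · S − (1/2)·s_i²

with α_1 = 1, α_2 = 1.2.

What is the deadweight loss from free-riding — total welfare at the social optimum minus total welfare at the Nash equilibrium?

1.22

Town i's FOC: ∂u_i/∂s_i = α_i − s_i = 0, so s_i* = α_i.
NE contributions = (1, 1.2); S = 2.2.
W^NE = (Σα)·S − ½Σα_i² = 2.2² − ½·2.44 = 3.62.
Planner sets s_i = Σα_j = 2.2 for every i, so S^SO = 2·2.2 = 4.4.
W^SO = (Σα)·S^SO − ½·2·(Σα)² = (2/2)·2.2² = 4.84.
Deadweight loss = W^SO − W^NE = 1.22.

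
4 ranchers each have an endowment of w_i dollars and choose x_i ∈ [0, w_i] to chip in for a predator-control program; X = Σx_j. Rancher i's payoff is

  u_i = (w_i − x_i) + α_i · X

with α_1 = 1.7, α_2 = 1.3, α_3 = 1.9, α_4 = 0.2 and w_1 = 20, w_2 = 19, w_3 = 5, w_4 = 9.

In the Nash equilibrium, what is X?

∂u_i/∂x_i = α_i − 1, so rancher i contributes w_i if α_i > 1, else 0.
α_i > 1 for i ∈ {1, 2, 3}; NE contributions (20, 19, 5, 0), X = 44.

44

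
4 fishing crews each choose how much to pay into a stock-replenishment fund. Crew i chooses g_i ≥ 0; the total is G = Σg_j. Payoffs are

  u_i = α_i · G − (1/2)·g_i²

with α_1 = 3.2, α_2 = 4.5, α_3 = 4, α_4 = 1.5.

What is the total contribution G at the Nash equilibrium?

13.2

Crew i's FOC: ∂u_i/∂g_i = α_i − g_i = 0, so g_i* = α_i.
NE contributions = (3.2, 4.5, 4, 1.5); G = 13.2.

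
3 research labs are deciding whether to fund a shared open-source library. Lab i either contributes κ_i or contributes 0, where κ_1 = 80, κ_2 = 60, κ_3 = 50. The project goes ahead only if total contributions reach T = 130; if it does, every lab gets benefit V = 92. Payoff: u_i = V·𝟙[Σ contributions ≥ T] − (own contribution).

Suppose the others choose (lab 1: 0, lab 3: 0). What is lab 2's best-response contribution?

0

Others' total = 0. Even contributing 60 gives 60 < 130: no benefit either way.
Best response: 0.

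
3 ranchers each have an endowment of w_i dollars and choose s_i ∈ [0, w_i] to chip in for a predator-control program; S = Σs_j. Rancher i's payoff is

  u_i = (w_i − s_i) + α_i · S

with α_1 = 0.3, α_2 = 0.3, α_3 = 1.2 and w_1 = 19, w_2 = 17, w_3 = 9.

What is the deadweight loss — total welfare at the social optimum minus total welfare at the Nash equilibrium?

28.8

∂u_i/∂s_i = α_i − 1, so rancher i contributes w_i if α_i > 1, else 0.
α_i > 1 for i ∈ {3}; NE contributions (0, 0, 9), S = 9.
W^NE = Σw_i − S^NE + (Σα_i)·S^NE = 45 + 0.8·9 = 52.2.
Planner: ∂(Σu_j)/∂s_i = Σα_j − 1 = 0.8 > 0, so everyone contributes w_i; S^SO = 45, W^SO = 45 + 0.8·45 = 81.
Deadweight loss = 28.8.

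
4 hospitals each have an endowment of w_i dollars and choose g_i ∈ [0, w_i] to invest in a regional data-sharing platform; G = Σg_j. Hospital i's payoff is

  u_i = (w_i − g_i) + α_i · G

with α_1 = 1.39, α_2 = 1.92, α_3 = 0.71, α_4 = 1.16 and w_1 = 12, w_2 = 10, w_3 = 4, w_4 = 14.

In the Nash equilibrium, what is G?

36

∂u_i/∂g_i = α_i − 1, so hospital i contributes w_i if α_i > 1, else 0.
α_i > 1 for i ∈ {1, 2, 4}; NE contributions (12, 10, 0, 14), G = 36.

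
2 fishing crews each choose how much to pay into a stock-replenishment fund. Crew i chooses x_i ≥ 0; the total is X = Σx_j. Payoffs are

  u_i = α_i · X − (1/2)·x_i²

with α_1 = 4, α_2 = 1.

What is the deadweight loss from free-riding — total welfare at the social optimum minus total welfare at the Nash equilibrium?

Crew i's FOC: ∂u_i/∂x_i = α_i − x_i = 0, so x_i* = α_i.
NE contributions = (4, 1); X = 5.
W^NE = (Σα)·X − ½Σα_i² = 5² − ½·17 = 16.5.
Planner sets x_i = Σα_j = 5 for every i, so X^SO = 2·5 = 10.
W^SO = (Σα)·X^SO − ½·2·(Σα)² = (2/2)·5² = 25.
Deadweight loss = W^SO − W^NE = 8.5.

8.5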